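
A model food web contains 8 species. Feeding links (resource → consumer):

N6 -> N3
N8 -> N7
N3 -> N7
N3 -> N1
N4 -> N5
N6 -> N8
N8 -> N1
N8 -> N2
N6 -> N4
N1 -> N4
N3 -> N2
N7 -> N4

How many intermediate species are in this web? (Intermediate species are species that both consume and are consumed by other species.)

5

Intermediate species (has both prey and predators): N8, N3, N1, N7, N4.
Count: 5.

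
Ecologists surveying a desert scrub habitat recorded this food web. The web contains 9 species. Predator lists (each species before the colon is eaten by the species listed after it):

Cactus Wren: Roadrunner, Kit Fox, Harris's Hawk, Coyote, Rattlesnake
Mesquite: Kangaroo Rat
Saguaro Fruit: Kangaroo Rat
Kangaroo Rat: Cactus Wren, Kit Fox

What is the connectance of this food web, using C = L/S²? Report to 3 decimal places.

The web has S = 9 species and L = 9 feeding links.
C = L / S² = 9 / 81 = 0.1111 ≈ 0.111.

C = 0.111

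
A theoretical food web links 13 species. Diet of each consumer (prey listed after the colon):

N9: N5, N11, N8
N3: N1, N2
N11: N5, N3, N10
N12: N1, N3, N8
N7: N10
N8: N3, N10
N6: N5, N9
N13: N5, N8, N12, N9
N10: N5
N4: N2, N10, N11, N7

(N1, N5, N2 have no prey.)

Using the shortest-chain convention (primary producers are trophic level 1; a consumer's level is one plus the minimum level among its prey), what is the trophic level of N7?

Trophic level 3

N5 is a producer → level 1.
N10 eats N5 → level 2.
N7 eats N10 → level 3.
No prey of N7 is below level 2, so 3 is the minimum.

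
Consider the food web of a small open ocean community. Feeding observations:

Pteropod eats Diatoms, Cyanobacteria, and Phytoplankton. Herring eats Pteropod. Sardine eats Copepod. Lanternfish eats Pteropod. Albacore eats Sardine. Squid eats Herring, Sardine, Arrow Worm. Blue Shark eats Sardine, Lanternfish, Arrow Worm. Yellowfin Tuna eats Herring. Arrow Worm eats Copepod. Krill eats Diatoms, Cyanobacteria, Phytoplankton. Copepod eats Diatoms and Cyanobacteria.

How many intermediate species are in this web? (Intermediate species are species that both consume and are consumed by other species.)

6

Intermediate species (has both prey and predators): Copepod, Pteropod, Herring, Sardine, Arrow Worm, Lanternfish.
Count: 6.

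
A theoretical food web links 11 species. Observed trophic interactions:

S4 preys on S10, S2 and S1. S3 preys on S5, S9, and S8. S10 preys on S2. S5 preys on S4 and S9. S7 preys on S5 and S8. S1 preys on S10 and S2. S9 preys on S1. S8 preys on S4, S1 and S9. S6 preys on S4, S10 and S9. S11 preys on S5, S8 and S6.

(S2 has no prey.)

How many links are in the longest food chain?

One longest chain: S2 → S10 → S1 → S9 → S5 → S3.
It has 6 species and 5 links.

5 links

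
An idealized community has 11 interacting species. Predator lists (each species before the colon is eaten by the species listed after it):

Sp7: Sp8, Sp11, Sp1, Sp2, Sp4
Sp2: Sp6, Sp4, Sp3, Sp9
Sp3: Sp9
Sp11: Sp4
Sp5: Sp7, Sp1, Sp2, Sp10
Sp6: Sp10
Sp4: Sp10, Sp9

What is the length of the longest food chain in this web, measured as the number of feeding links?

One longest chain: Sp5 → Sp7 → Sp2 → Sp6 → Sp10.
It has 5 species and 4 links.

4 links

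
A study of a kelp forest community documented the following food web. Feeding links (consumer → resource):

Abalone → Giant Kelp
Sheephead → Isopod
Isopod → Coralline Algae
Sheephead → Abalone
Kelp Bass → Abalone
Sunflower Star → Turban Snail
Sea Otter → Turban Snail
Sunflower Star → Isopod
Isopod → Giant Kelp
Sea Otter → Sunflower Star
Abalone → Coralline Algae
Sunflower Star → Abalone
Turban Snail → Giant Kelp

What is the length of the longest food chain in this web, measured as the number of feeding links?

3 links

One longest chain: Giant Kelp → Isopod → Sunflower Star → Sea Otter.
It has 4 species and 3 links.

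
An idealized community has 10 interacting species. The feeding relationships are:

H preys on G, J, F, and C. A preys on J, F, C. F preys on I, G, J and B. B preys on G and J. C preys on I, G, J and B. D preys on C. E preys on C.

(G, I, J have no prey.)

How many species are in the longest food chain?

One longest chain: G → B → F → A.
It has 4 species and 3 links.

4 species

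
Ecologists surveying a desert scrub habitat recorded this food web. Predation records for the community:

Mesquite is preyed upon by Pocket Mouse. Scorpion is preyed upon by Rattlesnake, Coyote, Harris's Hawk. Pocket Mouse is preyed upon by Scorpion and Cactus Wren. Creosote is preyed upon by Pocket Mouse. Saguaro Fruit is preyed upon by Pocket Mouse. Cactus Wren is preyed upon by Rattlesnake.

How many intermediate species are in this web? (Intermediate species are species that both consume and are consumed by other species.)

Intermediate species (has both prey and predators): Pocket Mouse, Cactus Wren, Scorpion.
Count: 3.

3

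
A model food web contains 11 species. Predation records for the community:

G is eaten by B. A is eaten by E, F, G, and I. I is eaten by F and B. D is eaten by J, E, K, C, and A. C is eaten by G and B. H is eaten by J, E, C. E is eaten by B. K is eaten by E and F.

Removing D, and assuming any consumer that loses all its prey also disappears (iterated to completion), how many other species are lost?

4

Remove D.
Round 1: A (all prey gone), K (all prey gone) → extinct.
Round 2: I (all prey gone) → extinct.
Round 3: F (all prey gone) → extinct.
No further losses. Total secondary extinctions: 4.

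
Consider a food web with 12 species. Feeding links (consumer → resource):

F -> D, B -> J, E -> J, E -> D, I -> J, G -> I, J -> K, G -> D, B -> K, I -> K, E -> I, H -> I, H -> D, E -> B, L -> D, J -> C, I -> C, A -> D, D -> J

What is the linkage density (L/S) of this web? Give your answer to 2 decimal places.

There are L = 19 links among S = 12 species.
L/S = 19/12 = 1.5833 ≈ 1.58.

L/S = 1.58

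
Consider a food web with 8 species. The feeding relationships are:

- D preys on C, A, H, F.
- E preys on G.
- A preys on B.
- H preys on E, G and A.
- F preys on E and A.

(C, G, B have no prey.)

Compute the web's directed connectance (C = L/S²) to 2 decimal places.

The web has S = 8 species and L = 11 feeding links.
C = L / S² = 11 / 64 = 0.1719 ≈ 0.17.

C = 0.17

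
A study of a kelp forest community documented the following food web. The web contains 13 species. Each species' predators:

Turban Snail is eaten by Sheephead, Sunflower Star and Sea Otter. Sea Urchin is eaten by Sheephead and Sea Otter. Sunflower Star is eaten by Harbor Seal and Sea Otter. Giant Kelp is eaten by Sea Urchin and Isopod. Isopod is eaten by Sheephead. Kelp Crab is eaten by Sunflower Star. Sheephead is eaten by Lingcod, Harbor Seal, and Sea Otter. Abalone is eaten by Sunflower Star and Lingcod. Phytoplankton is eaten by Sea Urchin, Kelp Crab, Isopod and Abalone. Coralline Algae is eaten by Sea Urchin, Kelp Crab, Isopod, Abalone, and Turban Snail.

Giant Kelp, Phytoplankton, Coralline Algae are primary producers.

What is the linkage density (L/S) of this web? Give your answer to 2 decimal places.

There are L = 25 links among S = 13 species.
L/S = 25/13 = 1.9231 ≈ 1.92.

L/S = 1.92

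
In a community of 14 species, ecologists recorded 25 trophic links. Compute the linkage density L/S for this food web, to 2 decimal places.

There are L = 25 links among S = 14 species.
L/S = 25/14 = 1.7857 ≈ 1.79.

L/S = 1.79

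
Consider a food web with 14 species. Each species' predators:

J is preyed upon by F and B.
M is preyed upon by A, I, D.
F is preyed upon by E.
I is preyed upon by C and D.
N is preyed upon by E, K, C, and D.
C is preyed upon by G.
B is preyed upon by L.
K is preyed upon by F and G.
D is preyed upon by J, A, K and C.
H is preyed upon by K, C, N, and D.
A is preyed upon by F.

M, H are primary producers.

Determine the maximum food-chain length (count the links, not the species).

One longest chain: M → I → D → A → F → E.
It has 6 species and 5 links.

5 links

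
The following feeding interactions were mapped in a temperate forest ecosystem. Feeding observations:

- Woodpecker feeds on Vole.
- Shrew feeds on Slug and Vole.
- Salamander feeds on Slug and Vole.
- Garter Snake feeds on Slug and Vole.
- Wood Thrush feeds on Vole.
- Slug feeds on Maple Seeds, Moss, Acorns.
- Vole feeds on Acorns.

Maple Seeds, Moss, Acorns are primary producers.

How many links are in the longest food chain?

One longest chain: Maple Seeds → Slug → Shrew.
It has 3 species and 2 links.

2 links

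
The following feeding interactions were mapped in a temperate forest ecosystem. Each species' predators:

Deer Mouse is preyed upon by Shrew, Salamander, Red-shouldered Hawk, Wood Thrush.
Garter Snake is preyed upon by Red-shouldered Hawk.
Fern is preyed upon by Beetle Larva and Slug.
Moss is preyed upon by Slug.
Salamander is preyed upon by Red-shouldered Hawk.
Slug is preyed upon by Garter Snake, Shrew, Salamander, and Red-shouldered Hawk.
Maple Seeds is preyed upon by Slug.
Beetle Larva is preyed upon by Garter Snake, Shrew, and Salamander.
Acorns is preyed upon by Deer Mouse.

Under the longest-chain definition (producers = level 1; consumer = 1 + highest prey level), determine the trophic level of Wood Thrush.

Trophic level 3

Acorns is a producer → level 1.
Deer Mouse eats Acorns → level 2.
Wood Thrush eats Deer Mouse → level 3.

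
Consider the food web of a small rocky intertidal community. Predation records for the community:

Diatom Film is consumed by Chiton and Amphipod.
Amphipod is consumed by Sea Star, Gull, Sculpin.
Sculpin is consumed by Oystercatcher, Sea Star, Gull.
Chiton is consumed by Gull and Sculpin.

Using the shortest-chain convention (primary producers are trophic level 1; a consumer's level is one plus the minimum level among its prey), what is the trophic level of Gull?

Trophic level 3

Diatom Film is a producer → level 1.
Amphipod eats Diatom Film → level 2.
Gull eats Amphipod → level 3.
No prey of Gull is below level 2, so 3 is the minimum.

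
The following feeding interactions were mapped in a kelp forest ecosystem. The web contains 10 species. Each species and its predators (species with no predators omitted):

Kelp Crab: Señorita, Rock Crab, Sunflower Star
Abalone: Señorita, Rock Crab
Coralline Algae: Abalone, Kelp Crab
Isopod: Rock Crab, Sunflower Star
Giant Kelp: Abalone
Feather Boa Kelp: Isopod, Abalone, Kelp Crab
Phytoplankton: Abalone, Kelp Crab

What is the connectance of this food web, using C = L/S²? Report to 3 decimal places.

C = 0.150

The web has S = 10 species and L = 15 feeding links.
C = L / S² = 15 / 100 = 0.1500 ≈ 0.150.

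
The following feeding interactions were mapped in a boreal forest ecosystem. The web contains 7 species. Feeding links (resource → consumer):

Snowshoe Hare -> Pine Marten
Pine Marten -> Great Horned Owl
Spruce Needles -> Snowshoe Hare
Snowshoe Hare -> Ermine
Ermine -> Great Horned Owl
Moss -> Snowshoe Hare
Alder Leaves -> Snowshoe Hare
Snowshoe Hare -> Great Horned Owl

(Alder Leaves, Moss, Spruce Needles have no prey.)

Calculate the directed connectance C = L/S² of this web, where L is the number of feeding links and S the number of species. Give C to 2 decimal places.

C = 0.16

The web has S = 7 species and L = 8 feeding links.
C = L / S² = 8 / 49 = 0.1633 ≈ 0.16.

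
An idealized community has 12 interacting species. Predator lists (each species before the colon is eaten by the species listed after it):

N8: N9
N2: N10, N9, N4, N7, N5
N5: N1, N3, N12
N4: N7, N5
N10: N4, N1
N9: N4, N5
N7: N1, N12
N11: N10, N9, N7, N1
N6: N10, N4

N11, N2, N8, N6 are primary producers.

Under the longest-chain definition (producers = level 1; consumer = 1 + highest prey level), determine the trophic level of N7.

Trophic level 4

N11 is a producer → level 1.
N10 eats N11 (level 1); other prey at levels: N2 1, N6 1 → level 2.
N4 eats N10 (level 2); other prey at levels: N2 1, N6 1, N9 2 → level 3.
N7 eats N4 (level 3); other prey at levels: N11 1, N2 1 → level 4.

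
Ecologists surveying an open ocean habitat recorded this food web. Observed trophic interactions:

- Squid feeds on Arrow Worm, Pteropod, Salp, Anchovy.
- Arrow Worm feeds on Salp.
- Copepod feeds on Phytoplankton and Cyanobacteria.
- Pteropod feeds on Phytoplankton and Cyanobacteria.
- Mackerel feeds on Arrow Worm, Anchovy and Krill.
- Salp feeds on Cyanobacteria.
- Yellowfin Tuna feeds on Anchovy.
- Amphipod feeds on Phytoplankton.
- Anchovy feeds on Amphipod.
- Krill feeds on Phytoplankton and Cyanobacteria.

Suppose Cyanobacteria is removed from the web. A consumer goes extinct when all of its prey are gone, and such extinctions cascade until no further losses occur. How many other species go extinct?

Remove Cyanobacteria.
Round 1: Salp (all prey gone) → extinct.
Round 2: Arrow Worm (all prey gone) → extinct.
No further losses. Total secondary extinctions: 2.

2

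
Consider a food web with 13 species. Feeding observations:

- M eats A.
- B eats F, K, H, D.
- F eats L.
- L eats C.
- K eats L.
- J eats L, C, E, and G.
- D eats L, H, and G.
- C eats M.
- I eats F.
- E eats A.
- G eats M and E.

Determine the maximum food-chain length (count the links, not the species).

One longest chain: A → M → C → L → D → B.
It has 6 species and 5 links.

5 links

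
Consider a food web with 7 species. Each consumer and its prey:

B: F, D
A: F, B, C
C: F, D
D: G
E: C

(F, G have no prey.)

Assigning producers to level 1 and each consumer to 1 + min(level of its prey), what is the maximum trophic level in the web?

Producers (level 1): F, G.
Following each consumer down to its lowest-level prey: F → C → E (levels 1 through 3).
All prey of E (C 2) are at level 2 or above, so E is at level 1 + 2 = 3.
Every consumer has at least one prey at level 2 or below, so none exceeds level 3.

3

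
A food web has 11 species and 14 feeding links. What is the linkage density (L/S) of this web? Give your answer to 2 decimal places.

There are L = 14 links among S = 11 species.
L/S = 14/11 = 1.2727 ≈ 1.27.

L/S = 1.27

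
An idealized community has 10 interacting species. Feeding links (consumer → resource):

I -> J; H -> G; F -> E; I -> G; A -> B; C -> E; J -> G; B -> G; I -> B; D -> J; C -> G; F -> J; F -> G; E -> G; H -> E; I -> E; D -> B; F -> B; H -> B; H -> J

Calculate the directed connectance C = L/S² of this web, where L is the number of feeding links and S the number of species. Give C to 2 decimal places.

C = 0.20

The web has S = 10 species and L = 20 feeding links.
C = L / S² = 20 / 100 = 0.2000 ≈ 0.20.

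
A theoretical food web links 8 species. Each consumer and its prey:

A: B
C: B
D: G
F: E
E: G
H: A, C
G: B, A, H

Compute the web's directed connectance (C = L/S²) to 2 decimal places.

C = 0.16

The web has S = 8 species and L = 10 feeding links.
C = L / S² = 10 / 64 = 0.1562 ≈ 0.16.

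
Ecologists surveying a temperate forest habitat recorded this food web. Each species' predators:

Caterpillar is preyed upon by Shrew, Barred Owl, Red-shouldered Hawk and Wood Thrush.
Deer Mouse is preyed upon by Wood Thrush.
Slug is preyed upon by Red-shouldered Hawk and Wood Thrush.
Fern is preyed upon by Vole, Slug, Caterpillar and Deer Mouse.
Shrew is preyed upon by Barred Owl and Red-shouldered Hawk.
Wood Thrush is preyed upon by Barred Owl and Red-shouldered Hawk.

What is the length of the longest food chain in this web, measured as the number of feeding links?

3 links

One longest chain: Fern → Slug → Wood Thrush → Red-shouldered Hawk.
It has 4 species and 3 links.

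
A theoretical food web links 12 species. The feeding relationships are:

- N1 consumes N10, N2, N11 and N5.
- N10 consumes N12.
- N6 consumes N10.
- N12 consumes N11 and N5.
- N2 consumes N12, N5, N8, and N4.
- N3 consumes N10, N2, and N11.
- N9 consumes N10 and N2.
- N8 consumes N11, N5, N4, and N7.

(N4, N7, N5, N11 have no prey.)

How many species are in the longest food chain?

One longest chain: N4 → N8 → N2 → N3.
It has 4 species and 3 links.

4 species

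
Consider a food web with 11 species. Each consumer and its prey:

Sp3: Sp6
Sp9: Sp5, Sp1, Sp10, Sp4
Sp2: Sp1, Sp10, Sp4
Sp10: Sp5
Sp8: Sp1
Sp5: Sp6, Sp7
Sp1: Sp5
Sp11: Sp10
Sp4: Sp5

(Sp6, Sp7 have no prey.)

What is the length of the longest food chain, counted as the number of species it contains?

4 species

One longest chain: Sp6 → Sp5 → Sp1 → Sp9.
It has 4 species and 3 links.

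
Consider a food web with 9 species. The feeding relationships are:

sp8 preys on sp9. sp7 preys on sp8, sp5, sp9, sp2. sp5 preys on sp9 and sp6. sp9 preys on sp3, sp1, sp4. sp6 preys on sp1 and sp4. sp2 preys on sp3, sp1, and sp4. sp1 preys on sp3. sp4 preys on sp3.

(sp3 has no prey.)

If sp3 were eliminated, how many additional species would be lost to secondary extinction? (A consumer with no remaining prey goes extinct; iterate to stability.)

Remove sp3.
Round 1: sp1 (all prey gone), sp4 (all prey gone) → extinct.
Round 2: sp9 (all prey gone), sp6 (all prey gone), sp2 (all prey gone) → extinct.
Round 3: sp8 (all prey gone), sp5 (all prey gone) → extinct.
Round 4: sp7 (all prey gone) → extinct.
No further losses. Total secondary extinctions: 8.

8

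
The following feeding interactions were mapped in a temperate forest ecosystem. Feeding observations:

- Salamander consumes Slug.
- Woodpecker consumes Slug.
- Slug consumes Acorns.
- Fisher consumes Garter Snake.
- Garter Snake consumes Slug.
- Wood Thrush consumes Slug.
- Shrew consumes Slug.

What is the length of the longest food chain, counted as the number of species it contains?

One longest chain: Acorns → Slug → Garter Snake → Fisher.
It has 4 species and 3 links.

4 species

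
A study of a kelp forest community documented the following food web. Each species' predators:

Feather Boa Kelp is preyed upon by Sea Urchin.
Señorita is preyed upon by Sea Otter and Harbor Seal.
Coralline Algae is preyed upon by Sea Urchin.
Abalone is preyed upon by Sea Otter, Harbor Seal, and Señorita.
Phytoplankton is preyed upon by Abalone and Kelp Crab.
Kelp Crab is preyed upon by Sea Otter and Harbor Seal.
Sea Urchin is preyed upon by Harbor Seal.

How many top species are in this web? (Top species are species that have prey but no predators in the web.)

Top species (has prey, but nothing eats it): Harbor Seal, Sea Otter.
Count: 2.

2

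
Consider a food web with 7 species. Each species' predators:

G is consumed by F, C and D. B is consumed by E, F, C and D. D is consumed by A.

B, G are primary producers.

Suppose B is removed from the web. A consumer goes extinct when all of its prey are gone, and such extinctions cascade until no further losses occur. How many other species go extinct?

Remove B.
Round 1: E (all prey gone) → extinct.
No further losses. Total secondary extinctions: 1.

1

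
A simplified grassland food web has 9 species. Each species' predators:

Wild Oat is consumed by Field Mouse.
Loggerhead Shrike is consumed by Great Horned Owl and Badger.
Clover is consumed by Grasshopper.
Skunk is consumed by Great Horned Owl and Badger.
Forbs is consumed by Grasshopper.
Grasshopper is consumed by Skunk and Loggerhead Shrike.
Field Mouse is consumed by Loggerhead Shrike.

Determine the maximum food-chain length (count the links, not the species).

One longest chain: Forbs → Grasshopper → Loggerhead Shrike → Badger.
It has 4 species and 3 links.

3 links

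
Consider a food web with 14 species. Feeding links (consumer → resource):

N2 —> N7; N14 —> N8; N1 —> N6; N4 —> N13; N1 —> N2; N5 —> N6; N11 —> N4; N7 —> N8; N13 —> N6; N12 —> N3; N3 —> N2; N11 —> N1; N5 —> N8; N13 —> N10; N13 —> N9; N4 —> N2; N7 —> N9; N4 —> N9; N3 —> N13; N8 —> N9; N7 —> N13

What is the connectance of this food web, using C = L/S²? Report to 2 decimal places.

The web has S = 14 species and L = 21 feeding links.
C = L / S² = 21 / 196 = 0.1071 ≈ 0.11.

C = 0.11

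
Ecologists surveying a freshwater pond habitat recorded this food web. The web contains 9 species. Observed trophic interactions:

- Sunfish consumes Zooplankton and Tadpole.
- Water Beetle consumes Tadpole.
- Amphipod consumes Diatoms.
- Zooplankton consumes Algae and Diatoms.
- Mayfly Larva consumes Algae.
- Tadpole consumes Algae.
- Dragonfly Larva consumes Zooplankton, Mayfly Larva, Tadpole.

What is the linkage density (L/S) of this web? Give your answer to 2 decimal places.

There are L = 11 links among S = 9 species.
L/S = 11/9 = 1.2222 ≈ 1.22.

L/S = 1.22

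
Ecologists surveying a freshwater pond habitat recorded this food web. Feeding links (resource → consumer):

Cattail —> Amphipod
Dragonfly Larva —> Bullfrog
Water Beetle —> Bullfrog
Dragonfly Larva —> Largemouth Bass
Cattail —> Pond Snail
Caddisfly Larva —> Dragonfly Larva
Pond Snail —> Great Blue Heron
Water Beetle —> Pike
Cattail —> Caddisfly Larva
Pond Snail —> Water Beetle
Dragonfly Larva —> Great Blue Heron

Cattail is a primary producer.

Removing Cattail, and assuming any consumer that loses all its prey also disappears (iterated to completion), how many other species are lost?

9

Remove Cattail.
Round 1: Amphipod (all prey gone), Caddisfly Larva (all prey gone), Pond Snail (all prey gone) → extinct.
Round 2: Dragonfly Larva (all prey gone), Water Beetle (all prey gone) → extinct.
Round 3: Pike (all prey gone), Great Blue Heron (all prey gone), Bullfrog (all prey gone), Largemouth Bass (all prey gone) → extinct.
No further losses. Total secondary extinctions: 9.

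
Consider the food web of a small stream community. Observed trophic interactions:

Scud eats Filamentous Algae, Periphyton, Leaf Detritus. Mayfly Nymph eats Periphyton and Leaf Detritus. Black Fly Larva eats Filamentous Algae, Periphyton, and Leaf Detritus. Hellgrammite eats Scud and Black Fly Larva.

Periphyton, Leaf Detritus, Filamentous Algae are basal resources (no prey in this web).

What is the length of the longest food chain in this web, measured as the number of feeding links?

One longest chain: Periphyton → Black Fly Larva → Hellgrammite.
It has 3 species and 2 links.

2 links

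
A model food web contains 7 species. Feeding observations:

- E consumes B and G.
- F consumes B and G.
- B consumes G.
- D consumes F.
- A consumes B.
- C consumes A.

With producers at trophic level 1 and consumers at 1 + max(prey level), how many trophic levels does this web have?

4

Producers (level 1): G.
G → B → A → C gives C level 4.
No species has a prey at level 4, so no species reaches level 5.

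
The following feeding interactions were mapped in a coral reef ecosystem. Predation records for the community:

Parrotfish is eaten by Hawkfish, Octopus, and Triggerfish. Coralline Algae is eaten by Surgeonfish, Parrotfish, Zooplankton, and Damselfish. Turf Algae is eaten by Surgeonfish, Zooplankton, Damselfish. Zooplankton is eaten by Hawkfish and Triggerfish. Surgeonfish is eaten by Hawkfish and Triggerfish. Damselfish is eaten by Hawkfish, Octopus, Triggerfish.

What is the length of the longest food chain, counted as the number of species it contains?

3 species

One longest chain: Coralline Algae → Parrotfish → Octopus.
It has 3 species and 2 links.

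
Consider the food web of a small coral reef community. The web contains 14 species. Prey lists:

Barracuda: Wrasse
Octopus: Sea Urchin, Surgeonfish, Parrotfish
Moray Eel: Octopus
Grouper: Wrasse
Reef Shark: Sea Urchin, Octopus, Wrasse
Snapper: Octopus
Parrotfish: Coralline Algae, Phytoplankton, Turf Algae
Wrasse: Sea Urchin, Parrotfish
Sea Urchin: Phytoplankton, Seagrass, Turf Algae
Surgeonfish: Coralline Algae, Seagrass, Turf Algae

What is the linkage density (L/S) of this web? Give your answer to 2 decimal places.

There are L = 21 links among S = 14 species.
L/S = 21/14 = 1.5000 ≈ 1.50.

L/S = 1.50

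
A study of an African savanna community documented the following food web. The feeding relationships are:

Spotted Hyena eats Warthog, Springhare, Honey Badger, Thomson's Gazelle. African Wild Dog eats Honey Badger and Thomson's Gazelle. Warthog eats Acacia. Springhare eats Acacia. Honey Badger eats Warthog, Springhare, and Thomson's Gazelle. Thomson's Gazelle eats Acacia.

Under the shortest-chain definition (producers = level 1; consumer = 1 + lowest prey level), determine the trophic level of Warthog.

Acacia is a producer → level 1.
Warthog eats Acacia → level 2.

Trophic level 2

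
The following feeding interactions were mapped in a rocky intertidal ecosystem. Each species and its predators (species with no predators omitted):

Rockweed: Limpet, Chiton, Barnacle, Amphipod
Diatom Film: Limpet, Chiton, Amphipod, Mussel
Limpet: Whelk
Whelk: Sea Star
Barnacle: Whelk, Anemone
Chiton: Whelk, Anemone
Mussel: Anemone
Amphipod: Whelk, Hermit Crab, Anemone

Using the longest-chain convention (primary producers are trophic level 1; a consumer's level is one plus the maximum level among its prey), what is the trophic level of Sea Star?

Diatom Film is a producer → level 1.
Limpet eats Diatom Film (level 1); other prey at levels: Rockweed 1 → level 2.
Whelk eats Limpet (level 2); other prey at levels: Chiton 2, Barnacle 2, Amphipod 2 → level 3.
Sea Star eats Whelk → level 4.

Trophic level 4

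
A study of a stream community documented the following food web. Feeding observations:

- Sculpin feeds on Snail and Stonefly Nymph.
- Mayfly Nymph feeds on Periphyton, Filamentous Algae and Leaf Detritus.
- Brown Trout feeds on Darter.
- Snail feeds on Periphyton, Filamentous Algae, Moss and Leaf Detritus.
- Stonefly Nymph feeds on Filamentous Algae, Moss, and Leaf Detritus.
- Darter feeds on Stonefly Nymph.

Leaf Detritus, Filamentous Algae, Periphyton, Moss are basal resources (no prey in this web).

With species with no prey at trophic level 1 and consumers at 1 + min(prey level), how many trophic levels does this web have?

Basal resources (level 1): Leaf Detritus, Filamentous Algae, Periphyton, Moss.
Following each consumer down to its lowest-level prey: Leaf Detritus → Stonefly Nymph → Darter → Brown Trout (levels 1 through 4).
All prey of Brown Trout (Darter 3) are at level 3 or above, so Brown Trout is at level 1 + 3 = 4.
Every consumer has at least one prey at level 3 or below, so none exceeds level 4.

4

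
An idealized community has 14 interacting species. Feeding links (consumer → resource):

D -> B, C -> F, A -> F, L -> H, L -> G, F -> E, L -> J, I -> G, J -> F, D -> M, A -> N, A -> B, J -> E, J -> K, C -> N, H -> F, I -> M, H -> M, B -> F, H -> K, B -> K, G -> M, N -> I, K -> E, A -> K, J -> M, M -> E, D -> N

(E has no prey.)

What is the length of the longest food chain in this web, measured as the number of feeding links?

One longest chain: E → M → G → I → N → C.
It has 6 species and 5 links.

5 links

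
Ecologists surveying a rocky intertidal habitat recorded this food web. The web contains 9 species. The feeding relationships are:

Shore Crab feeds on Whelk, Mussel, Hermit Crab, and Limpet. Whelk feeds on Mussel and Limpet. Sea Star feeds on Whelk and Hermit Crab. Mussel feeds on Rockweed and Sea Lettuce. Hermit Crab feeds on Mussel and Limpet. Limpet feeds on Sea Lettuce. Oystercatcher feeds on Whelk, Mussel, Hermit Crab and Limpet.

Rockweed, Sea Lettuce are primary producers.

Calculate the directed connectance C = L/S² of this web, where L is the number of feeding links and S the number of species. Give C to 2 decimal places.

C = 0.21

The web has S = 9 species and L = 17 feeding links.
C = L / S² = 17 / 81 = 0.2099 ≈ 0.21.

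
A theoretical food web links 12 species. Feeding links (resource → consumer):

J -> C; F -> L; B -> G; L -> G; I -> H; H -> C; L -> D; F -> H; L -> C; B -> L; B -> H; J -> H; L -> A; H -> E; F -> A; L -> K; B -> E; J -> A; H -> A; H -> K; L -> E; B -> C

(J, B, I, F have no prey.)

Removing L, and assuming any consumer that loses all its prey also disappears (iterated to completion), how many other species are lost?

1

Remove L.
Round 1: D (all prey gone) → extinct.
No further losses. Total secondary extinctions: 1.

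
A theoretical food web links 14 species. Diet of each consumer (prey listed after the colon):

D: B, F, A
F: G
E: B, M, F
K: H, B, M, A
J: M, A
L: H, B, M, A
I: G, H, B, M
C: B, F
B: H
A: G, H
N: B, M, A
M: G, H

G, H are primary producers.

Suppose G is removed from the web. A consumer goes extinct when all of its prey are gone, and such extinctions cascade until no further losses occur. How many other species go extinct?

Remove G.
Round 1: F (all prey gone) → extinct.
No further losses. Total secondary extinctions: 1.

1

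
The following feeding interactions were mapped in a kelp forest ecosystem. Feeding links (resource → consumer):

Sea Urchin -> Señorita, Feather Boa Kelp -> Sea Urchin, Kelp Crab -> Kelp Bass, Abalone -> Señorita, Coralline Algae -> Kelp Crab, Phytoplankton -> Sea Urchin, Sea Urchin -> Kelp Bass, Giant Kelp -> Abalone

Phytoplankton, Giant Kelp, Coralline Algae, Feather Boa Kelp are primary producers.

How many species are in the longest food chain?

One longest chain: Giant Kelp → Abalone → Señorita.
It has 3 species and 2 links.

3 species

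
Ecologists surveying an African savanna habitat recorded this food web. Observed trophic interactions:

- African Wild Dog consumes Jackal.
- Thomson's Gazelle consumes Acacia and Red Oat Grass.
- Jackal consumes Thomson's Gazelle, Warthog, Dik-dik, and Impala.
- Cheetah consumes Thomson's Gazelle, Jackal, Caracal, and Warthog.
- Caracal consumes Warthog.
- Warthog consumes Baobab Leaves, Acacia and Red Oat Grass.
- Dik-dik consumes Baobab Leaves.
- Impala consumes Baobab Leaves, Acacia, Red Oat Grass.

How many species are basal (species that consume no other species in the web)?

Basal species (no prey listed): Red Oat Grass, Acacia, Baobab Leaves.
Count: 3.

3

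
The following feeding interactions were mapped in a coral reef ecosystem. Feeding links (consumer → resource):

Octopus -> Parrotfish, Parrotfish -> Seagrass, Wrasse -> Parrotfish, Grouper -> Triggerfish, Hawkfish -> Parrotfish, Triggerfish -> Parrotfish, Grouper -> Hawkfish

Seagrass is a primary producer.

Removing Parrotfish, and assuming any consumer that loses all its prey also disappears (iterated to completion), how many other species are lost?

Remove Parrotfish.
Round 1: Octopus (all prey gone), Hawkfish (all prey gone), Wrasse (all prey gone), Triggerfish (all prey gone) → extinct.
Round 2: Grouper (all prey gone) → extinct.
No further losses. Total secondary extinctions: 5.

5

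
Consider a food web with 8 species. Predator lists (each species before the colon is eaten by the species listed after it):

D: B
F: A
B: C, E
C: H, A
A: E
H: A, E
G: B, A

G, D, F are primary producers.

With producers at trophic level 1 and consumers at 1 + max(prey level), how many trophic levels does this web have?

6

Producers (level 1): G, D, F.
G → B → C → H → A → E gives E level 6.
No species has a prey at level 6, so no species reaches level 7.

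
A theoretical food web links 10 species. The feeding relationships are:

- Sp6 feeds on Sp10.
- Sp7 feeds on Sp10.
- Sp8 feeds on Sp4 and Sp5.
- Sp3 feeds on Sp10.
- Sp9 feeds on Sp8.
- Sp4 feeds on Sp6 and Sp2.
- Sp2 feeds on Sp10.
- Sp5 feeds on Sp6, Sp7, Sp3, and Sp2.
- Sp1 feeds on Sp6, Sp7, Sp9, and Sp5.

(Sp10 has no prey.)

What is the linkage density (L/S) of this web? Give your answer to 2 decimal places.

There are L = 17 links among S = 10 species.
L/S = 17/10 = 1.7000 ≈ 1.70.

L/S = 1.70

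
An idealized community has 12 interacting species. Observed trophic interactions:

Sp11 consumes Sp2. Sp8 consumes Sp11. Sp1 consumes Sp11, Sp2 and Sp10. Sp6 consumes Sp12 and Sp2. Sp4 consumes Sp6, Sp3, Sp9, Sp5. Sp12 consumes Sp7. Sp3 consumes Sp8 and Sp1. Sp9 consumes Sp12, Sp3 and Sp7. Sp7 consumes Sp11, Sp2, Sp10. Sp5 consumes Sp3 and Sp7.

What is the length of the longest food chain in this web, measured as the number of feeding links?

5 links

One longest chain: Sp2 → Sp11 → Sp7 → Sp12 → Sp6 → Sp4.
It has 6 species and 5 links.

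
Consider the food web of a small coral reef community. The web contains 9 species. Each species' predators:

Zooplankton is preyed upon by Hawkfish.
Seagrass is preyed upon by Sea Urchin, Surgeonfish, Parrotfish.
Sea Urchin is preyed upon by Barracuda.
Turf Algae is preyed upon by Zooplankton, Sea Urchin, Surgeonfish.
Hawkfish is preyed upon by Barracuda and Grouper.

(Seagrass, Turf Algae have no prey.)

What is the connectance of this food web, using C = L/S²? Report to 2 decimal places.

C = 0.12

The web has S = 9 species and L = 10 feeding links.
C = L / S² = 10 / 81 = 0.1235 ≈ 0.12.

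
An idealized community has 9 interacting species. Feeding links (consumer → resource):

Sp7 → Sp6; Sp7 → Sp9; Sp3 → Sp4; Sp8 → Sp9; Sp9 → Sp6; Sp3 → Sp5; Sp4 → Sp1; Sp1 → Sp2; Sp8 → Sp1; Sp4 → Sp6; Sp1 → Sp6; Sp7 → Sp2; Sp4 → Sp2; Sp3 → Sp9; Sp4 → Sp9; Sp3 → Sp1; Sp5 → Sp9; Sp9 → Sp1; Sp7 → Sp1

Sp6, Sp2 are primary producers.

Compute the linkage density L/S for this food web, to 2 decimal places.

L/S = 2.11

There are L = 19 links among S = 9 species.
L/S = 19/9 = 2.1111 ≈ 2.11.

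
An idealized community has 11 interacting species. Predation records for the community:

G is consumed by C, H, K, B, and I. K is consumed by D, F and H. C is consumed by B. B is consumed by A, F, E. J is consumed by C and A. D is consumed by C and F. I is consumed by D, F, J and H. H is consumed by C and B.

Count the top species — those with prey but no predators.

Top species (has prey, but nothing eats it): E, A, F.
Count: 3.

3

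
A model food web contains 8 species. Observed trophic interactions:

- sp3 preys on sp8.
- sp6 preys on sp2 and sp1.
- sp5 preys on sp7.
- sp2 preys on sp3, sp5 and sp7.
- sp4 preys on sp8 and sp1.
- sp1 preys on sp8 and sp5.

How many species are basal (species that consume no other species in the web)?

2

Basal species (no prey listed): sp8, sp7.
Count: 2.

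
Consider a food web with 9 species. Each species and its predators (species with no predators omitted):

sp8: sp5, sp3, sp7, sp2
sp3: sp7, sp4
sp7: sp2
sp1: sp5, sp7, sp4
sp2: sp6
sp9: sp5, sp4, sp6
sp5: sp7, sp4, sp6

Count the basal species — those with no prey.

3

Basal species (no prey listed): sp8, sp1, sp9.
Count: 3.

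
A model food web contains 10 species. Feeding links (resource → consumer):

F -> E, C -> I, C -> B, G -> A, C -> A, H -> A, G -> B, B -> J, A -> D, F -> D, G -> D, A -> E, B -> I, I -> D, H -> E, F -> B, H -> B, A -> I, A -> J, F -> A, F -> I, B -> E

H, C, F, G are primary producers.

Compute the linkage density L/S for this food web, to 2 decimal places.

L/S = 2.20

There are L = 22 links among S = 10 species.
L/S = 22/10 = 2.2000 ≈ 2.20.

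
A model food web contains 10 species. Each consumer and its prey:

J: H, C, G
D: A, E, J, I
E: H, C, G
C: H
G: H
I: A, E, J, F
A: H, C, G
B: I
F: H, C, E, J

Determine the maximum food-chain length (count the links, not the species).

One longest chain: H → C → E → F → I → B.
It has 6 species and 5 links.

5 links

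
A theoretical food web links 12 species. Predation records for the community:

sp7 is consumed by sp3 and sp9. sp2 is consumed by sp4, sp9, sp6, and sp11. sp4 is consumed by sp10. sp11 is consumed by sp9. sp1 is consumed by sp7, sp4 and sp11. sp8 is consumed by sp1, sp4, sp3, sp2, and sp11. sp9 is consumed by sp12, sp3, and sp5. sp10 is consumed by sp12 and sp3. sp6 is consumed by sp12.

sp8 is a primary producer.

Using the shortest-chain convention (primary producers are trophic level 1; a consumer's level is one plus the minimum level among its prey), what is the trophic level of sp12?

sp8 is a producer → level 1.
sp2 eats sp8 → level 2.
sp9 eats sp2 → level 3.
sp12 eats sp9 → level 4.
No prey of sp12 is below level 3, so 4 is the minimum.

Trophic level 4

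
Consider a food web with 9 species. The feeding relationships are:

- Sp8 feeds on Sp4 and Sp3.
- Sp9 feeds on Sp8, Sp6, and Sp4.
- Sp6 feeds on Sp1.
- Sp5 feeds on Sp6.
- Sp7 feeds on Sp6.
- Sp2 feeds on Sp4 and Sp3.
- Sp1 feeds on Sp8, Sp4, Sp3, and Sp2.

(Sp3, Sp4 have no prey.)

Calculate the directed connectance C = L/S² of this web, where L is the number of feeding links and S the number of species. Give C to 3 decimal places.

The web has S = 9 species and L = 14 feeding links.
C = L / S² = 14 / 81 = 0.1728 ≈ 0.173.

C = 0.173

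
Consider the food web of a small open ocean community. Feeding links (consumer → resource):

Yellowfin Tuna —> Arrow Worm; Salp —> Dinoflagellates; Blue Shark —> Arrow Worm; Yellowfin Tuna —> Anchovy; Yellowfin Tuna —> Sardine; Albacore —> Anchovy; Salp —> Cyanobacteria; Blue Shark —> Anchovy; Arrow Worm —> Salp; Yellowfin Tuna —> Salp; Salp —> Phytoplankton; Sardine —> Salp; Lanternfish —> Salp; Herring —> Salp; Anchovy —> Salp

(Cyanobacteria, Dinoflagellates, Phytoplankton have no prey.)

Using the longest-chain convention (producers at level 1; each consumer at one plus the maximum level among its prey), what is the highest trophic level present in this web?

Producers (level 1): Cyanobacteria, Dinoflagellates, Phytoplankton.
Cyanobacteria → Salp → Arrow Worm → Yellowfin Tuna gives Yellowfin Tuna level 4.
No species has a prey at level 4, so no species reaches level 5.

4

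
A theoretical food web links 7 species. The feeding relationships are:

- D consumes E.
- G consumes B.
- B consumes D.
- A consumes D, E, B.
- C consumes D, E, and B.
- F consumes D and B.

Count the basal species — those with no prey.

Basal species (no prey listed): E.
Count: 1.

1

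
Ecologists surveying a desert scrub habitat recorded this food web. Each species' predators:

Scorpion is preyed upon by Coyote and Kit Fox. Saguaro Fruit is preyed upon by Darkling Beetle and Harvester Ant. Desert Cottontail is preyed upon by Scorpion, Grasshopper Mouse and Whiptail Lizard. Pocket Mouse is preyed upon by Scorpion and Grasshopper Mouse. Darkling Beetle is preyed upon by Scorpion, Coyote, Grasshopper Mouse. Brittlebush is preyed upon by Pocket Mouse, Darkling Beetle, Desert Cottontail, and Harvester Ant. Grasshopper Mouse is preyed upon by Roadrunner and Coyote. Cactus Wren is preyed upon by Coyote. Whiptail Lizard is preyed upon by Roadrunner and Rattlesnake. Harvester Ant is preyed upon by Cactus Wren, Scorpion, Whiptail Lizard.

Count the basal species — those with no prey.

Basal species (no prey listed): Brittlebush, Saguaro Fruit.
Count: 2.

2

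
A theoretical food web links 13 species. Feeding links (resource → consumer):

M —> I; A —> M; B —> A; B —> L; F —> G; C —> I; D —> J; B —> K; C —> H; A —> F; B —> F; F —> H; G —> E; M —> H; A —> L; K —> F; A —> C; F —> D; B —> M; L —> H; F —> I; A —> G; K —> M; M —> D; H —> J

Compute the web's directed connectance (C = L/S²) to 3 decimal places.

The web has S = 13 species and L = 25 feeding links.
C = L / S² = 25 / 169 = 0.1479 ≈ 0.148.

C = 0.148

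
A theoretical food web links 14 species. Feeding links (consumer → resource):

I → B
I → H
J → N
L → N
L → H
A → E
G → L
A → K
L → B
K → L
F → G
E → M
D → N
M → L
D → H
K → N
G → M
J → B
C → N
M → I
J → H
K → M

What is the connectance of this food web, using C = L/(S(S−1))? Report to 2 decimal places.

C = 0.12

The web has S = 14 species and L = 22 feeding links.
C = L / (S(S−1)) = 22 / 182 = 0.1209 ≈ 0.12.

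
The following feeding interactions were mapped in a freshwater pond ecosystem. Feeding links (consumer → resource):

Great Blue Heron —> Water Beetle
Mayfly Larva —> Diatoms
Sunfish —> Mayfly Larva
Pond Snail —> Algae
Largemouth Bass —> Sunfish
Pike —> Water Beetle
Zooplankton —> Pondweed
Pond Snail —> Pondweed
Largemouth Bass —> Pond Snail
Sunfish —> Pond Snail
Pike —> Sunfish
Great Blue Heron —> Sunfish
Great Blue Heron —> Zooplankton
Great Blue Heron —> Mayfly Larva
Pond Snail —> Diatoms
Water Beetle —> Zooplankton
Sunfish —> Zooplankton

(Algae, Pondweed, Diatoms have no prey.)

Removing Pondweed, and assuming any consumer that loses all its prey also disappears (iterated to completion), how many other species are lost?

Remove Pondweed.
Round 1: Zooplankton (all prey gone) → extinct.
Round 2: Water Beetle (all prey gone) → extinct.
No further losses. Total secondary extinctions: 2.

2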